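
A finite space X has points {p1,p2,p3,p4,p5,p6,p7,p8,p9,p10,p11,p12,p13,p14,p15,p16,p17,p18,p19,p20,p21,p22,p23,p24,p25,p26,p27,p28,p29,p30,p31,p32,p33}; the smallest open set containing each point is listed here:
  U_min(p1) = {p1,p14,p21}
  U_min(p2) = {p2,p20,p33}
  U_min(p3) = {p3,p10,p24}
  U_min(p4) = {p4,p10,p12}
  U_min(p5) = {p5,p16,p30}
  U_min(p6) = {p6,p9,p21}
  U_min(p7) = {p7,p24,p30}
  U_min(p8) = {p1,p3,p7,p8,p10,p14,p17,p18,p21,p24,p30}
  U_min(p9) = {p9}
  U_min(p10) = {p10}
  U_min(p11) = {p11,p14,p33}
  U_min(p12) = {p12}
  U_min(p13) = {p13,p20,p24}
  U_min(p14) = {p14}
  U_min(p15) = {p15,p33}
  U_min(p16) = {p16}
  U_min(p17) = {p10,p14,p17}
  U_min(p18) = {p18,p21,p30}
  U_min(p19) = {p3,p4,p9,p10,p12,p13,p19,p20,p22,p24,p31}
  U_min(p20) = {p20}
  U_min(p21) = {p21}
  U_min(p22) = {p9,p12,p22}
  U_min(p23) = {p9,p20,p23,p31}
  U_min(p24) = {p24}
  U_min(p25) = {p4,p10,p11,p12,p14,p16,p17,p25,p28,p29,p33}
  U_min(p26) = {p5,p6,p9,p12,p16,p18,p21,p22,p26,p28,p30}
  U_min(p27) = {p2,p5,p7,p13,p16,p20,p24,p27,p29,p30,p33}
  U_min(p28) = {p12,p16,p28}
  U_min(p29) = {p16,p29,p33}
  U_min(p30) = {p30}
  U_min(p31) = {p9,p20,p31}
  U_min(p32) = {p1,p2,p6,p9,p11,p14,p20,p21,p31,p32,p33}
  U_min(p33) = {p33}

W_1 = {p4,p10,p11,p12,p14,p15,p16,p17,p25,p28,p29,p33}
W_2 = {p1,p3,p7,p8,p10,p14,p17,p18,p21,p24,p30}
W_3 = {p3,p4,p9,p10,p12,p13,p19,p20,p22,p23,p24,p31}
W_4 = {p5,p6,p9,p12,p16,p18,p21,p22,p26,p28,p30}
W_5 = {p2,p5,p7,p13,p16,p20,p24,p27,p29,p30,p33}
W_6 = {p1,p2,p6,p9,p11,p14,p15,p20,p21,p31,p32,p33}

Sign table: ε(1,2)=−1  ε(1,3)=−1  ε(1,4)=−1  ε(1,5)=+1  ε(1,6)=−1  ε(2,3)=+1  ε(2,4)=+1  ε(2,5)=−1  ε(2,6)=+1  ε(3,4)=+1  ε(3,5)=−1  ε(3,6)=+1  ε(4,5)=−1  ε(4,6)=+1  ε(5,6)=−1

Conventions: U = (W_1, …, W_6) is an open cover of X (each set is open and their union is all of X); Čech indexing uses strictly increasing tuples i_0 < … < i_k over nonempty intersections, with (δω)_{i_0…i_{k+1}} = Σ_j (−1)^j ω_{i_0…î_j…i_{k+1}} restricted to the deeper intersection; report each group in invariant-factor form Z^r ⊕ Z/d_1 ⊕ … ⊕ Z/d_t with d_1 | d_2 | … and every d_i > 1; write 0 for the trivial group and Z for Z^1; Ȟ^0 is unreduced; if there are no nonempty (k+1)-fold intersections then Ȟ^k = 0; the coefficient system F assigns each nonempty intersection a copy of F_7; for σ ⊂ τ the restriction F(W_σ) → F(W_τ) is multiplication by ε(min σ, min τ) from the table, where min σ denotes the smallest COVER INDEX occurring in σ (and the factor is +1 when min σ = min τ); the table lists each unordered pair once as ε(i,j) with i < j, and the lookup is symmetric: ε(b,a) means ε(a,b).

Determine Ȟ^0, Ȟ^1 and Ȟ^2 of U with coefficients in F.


cover nerve:
  W12={p10,p14,p17} W13={p4,p10,p12} W14={p12,p16,p28} W15={p16,p29,p33} W16={p11,p14,p15,p33} W23={p3,p10,p24} W24={p18,p21,p30} W25={p7,p24,p30} W26={p1,p14,p21} W34={p9,p12,p22} W35={p13,p20,p24} W36={p9,p20,p31} W45={p5,p16,p30} W46={p6,p9,p21} W56={p2,p20,p33}
  W123={p10} W126={p14} W134={p12} W145={p16} W156={p33} W235={p24} W245={p30} W246={p21} W346={p9} W356={p20}
C dims 6,15,10; δ0: rk_F7 5; δ1: rk_F7 10
Ȟ^0: (6−5)−0=1 ⇒ Z/7
Ȟ^1: (15−10)−5=0 ⇒ 0
Ȟ^2: (10−0)−10=0 ⇒ 0

Ȟ^0 ≅ Z/7; Ȟ^1 ≅ 0; Ȟ^2 ≅ 0


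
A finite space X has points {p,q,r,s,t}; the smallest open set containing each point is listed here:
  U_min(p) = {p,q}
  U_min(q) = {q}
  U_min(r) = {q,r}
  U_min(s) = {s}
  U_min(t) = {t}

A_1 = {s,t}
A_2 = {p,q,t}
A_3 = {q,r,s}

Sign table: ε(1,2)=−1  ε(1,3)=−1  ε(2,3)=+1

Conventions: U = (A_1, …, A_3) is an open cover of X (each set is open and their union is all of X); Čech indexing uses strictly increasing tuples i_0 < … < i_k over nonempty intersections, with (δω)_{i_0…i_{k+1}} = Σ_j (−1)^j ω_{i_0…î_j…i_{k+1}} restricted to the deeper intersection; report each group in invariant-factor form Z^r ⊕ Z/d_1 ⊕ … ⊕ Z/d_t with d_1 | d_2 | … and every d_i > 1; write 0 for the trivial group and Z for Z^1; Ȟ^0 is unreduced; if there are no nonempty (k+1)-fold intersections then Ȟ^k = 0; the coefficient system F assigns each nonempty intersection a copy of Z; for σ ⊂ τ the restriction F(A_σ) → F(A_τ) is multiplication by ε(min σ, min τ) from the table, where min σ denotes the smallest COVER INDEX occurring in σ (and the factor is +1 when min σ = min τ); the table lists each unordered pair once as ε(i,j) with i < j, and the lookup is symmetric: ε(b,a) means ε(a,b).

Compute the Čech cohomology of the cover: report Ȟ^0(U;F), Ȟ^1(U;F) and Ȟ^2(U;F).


Ȟ^0 ≅ Z, Ȟ^1 ≅ Z, Ȟ^2 ≅ 0

nerve simplices:
  A12={t} A13={s} A23={q}
C dims 3,3; δ0: rk 2, SNF 1^2
degree 0: 3−2−0 = 1 → Ȟ^0 ≅ Z
degree 1: 3−0−2 = 1 → Ȟ^1 ≅ Z
degree 2: 0−0−0 = 0 → Ȟ^2 ≅ 0


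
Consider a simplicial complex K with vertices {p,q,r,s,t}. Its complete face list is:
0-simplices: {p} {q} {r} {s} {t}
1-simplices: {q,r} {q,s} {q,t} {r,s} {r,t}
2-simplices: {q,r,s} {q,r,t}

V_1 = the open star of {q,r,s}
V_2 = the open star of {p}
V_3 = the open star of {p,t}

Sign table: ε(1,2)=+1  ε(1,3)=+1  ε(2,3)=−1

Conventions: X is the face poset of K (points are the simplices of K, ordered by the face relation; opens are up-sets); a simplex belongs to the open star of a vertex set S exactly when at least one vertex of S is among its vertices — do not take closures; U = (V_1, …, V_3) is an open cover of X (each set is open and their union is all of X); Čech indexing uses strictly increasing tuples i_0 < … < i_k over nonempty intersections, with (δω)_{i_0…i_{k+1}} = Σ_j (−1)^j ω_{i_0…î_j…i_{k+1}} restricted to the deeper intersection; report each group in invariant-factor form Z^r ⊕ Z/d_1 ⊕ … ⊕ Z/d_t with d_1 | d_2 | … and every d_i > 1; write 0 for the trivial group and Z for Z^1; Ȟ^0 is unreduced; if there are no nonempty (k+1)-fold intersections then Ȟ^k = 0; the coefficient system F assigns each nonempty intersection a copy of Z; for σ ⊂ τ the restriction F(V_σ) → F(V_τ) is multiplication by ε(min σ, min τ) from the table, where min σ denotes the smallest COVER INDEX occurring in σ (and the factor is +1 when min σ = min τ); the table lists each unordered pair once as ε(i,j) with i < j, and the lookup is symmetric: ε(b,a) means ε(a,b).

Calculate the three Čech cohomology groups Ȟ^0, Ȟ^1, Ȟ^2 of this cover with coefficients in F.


Ȟ^0 = Z, Ȟ^1 = 0, Ȟ^2 = 0

nonempty intersections:
  V1={{q},{r},{s},{q,r},{q,s},{q,t},{r,s},{r,t},{q,r,s},{q,r,t}} V2={{p}} V3={{p},{t},{q,t},{r,t},{q,r,t}}
  V13={{q,t},{r,t},{q,r,t}} V23={{p}}
C dims 3,2; δ0: rk 2, SNF 1^2
Ȟ^0: (3−2)−0=1 ⇒ Z
Ȟ^1: (2−0)−2=0 ⇒ 0
Ȟ^2: (0−0)−0=0 ⇒ 0


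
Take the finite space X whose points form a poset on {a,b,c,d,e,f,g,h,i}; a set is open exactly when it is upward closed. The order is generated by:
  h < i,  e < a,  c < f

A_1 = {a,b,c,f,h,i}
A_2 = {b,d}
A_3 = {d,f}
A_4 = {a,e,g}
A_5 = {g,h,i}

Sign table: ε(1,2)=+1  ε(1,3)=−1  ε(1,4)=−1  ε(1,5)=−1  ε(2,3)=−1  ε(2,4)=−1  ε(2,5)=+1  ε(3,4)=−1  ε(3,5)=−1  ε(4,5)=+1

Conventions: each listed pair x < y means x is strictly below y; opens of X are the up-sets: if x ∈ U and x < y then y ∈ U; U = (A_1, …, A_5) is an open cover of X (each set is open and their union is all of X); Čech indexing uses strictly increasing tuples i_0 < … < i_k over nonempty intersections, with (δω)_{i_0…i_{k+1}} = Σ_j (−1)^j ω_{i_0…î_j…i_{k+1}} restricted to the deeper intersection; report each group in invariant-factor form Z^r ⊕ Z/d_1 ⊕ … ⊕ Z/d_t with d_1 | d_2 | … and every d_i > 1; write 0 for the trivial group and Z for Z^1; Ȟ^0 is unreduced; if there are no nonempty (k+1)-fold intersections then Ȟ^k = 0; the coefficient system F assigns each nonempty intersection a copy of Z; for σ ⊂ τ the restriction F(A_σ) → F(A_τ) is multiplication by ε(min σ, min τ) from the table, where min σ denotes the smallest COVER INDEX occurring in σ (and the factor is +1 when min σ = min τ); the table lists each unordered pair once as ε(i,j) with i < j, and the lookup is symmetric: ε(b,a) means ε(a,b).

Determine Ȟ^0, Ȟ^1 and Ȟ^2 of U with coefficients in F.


cover nerve:
  A12={b} A13={f} A14={a} A15={h,i} A23={d} A45={g}
C dims 5,6; δ0: rk 4, SNF 1^4
Ȟ^0: (5−4)−0=1 ⇒ Z
Ȟ^1: (6−0)−4=2 ⇒ Z^2
Ȟ^2: (0−0)−0=0 ⇒ 0

Ȟ^0 ≅ Z; Ȟ^1 ≅ Z^2; Ȟ^2 ≅ 0


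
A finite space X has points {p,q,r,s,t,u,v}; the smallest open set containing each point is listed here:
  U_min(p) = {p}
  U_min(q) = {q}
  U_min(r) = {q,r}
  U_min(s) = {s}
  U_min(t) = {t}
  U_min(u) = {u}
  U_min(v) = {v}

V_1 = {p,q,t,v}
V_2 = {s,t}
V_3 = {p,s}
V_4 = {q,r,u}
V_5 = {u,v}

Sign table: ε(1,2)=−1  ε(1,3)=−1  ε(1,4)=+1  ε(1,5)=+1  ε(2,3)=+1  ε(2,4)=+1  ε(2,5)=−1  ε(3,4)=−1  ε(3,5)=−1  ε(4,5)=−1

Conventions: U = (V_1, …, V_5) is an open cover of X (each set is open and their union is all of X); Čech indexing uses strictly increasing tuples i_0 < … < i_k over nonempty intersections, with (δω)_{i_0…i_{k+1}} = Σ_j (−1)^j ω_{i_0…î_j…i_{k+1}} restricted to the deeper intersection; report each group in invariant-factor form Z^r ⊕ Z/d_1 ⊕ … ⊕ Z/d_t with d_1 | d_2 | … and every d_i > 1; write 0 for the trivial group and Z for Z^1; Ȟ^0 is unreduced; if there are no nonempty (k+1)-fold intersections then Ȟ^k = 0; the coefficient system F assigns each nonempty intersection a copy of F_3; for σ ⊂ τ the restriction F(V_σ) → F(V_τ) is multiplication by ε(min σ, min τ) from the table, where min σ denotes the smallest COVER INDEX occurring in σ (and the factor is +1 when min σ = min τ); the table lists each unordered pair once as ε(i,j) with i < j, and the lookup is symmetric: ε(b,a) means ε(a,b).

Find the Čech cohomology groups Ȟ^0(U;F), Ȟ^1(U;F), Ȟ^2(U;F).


nonempty overlaps:
  V12={t} V13={p} V14={q} V15={v} V23={s} V45={u}
C dims 5,6; δ0: rk_F3 5
degree 0: 5−5−0 = 0 → Ȟ^0 ≅ 0
degree 1: 6−0−5 = 1 → Ȟ^1 ≅ Z/3
degree 2: 0−0−0 = 0 → Ȟ^2 ≅ 0

Ȟ^0 ≅ 0, Ȟ^1 ≅ Z/3 and Ȟ^2 ≅ 0


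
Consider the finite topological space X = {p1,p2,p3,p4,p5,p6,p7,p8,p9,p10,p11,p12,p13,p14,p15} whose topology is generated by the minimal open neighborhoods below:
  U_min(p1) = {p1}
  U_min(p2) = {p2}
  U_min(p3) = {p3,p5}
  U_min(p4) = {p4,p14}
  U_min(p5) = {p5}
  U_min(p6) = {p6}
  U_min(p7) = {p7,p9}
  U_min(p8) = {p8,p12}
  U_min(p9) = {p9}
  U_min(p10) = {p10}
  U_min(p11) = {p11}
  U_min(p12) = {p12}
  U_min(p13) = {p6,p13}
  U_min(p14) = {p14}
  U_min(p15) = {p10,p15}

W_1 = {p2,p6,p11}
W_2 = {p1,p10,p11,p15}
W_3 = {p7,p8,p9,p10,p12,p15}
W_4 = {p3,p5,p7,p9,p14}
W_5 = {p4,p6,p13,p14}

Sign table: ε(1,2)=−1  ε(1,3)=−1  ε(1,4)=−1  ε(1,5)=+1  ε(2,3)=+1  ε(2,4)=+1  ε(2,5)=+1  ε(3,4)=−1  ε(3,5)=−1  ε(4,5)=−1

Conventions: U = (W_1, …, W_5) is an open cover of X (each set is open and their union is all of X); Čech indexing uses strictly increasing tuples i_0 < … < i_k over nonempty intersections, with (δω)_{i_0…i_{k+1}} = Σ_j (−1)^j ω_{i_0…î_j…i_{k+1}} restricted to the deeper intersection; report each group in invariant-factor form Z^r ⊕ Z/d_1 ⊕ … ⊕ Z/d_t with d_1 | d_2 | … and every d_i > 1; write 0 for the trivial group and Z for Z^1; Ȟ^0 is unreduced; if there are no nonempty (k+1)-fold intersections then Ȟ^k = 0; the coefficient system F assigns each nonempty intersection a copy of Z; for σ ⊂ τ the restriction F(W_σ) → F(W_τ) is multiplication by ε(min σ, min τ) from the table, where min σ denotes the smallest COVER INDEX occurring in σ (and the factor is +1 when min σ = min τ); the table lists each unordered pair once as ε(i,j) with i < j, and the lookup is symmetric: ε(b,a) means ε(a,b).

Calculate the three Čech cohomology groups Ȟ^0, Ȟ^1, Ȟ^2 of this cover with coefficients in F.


Ȟ^0 = 0, Ȟ^1 = Z/2 and Ȟ^2 = 0

nonempty overlaps:
  W12={p11} W15={p6} W23={p10,p15} W34={p7,p9} W45={p14}
C dims 5,5; δ0: rk 5, SNF 1^4·2
degree 0: 5−5−0 = 0 → Ȟ^0 ≅ 0
degree 1: 5−0−5 = 0 plus torsion [2] → Ȟ^1 ≅ Z/2
degree 2: 0−0−0 = 0 → Ȟ^2 ≅ 0


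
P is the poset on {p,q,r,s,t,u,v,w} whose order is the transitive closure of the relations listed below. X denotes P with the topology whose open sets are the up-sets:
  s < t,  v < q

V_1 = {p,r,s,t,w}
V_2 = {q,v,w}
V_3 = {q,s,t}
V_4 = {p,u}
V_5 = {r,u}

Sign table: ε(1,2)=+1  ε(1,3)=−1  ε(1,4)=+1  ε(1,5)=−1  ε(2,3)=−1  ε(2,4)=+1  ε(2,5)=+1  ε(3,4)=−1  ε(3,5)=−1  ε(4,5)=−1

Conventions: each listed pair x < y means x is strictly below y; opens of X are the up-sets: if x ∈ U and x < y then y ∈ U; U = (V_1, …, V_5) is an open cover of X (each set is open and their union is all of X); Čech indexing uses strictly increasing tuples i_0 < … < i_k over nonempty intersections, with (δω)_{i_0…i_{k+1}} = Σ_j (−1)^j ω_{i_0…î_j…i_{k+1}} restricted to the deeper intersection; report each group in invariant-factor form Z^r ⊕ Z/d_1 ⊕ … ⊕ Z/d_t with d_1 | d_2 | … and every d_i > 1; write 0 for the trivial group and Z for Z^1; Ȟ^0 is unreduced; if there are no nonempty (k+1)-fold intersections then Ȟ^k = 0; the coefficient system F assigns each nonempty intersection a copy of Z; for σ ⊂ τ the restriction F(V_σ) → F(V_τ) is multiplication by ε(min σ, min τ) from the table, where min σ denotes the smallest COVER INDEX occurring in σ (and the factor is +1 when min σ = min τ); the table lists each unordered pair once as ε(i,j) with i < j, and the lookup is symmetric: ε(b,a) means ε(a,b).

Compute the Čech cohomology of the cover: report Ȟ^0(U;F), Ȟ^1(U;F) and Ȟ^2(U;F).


cover nerve:
  V12={w} V13={s,t} V14={p} V15={r} V23={q} V45={u}
C dims 5,6; δ0: rk 4, SNF 1^4
Ȟ^0: (5−4)−0=1 ⇒ Z
Ȟ^1: (6−0)−4=2 ⇒ Z^2
Ȟ^2: (0−0)−0=0 ⇒ 0

Ȟ^0 ≅ Z, Ȟ^1 ≅ Z^2, Ȟ^2 ≅ 0


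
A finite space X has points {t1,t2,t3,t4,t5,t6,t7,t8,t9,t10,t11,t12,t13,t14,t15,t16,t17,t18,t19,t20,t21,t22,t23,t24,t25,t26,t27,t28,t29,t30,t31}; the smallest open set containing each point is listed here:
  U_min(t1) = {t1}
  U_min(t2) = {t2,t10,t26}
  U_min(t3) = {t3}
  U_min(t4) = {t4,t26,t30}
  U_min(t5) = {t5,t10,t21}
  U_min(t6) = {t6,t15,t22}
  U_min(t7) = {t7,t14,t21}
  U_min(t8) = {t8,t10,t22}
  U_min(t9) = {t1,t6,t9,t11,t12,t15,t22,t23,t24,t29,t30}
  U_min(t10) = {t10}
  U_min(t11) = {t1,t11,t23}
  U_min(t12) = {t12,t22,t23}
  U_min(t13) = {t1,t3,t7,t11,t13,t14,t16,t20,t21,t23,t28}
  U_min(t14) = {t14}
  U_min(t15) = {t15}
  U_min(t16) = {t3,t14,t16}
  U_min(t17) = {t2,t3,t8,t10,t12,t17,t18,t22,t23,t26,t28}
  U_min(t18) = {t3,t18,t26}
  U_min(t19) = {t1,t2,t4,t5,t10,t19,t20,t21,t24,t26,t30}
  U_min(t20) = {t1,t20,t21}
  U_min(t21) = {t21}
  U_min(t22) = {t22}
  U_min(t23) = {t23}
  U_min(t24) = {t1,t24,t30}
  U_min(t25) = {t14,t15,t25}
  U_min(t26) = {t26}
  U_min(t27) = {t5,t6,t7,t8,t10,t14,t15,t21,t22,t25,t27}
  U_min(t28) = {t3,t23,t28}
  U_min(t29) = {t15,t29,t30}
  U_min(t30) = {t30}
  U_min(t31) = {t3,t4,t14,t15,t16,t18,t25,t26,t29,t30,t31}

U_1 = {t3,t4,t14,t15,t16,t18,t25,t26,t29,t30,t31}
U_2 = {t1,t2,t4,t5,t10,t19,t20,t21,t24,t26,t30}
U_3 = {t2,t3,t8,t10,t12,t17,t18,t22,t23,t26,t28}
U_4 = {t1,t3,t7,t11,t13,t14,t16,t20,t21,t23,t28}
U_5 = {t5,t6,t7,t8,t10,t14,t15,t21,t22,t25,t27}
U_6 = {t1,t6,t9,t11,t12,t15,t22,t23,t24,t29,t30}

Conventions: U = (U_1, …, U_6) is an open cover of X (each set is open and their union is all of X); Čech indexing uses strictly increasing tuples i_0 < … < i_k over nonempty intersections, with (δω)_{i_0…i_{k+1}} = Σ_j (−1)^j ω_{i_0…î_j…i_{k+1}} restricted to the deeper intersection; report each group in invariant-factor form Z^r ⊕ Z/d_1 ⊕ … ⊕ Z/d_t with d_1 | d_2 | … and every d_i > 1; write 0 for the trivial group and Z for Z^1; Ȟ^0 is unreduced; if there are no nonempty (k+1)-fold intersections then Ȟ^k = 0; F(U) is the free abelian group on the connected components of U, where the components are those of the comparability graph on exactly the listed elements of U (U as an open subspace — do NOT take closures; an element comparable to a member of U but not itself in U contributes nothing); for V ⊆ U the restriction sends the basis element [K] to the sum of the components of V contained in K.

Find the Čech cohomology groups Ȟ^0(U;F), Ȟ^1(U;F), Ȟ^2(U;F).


cover nerve:
  U12={t4,t26,t30} U13={t3,t18,t26} U14={t3,t14,t16} U15={t14,t15,t25} U16={t15,t29,t30} U23={t2,t10,t26} U24={t1,t20,t21} U25={t5,t10,t21} U26={t1,t24,t30} U34={t3,t23,t28} U35={t8,t10,t22} U36={t12,t22,t23} U45={t7,t14,t21} U46={t1,t11,t23} U56={t6,t15,t22}
  U123={t26} U126={t30} U134={t3} U145={t14} U156={t15} U235={t10} U245={t21} U246={t1} U346={t23} U356={t22}
components per intersection:
  U1: {t3,t4,t14,t15,t16,t18,t25,t26,t29,t30,t31}
  U2: {t1,t2,t4,t5,t10,t19,t20,t21,t24,t26,t30}
  U3: {t2,t3,t8,t10,t12,t17,t18,t22,t23,t26,t28}
  U4: {t1,t3,t7,t11,t13,t14,t16,t20,t21,t23,t28}
  U5: {t5,t6,t7,t8,t10,t14,t15,t21,t22,t25,t27}
  U6: {t1,t6,t9,t11,t12,t15,t22,t23,t24,t29,t30}
  U12: {t4,t26,t30}
  U13: {t3,t18,t26}
  U14: {t3,t14,t16}
  U15: {t14,t15,t25}
  U16: {t15,t29,t30}
  U23: {t2,t10,t26}
  U24: {t1,t20,t21}
  U25: {t5,t10,t21}
  U26: {t1,t24,t30}
  U34: {t3,t23,t28}
  U35: {t8,t10,t22}
  U36: {t12,t22,t23}
  U45: {t7,t14,t21}
  U46: {t1,t11,t23}
  U56: {t6,t15,t22}
  U123: {t26}
  U126: {t30}
  U134: {t3}
  U145: {t14}
  U156: {t15}
  U235: {t10}
  U245: {t21}
  U246: {t1}
  U346: {t23}
  U356: {t22}
C dims 6,15,10; δ0: rk 5, SNF 1^5; δ1: rk 10, SNF 1^9·2
Ȟ^0: (6−5)−0=1 ⇒ Z
Ȟ^1: (15−10)−5=0 ⇒ 0
Ȟ^2: (10−0)−10=0 plus torsion [2] ⇒ Z/2

Ȟ^0 ≅ Z; Ȟ^1 ≅ 0; Ȟ^2 ≅ Z/2


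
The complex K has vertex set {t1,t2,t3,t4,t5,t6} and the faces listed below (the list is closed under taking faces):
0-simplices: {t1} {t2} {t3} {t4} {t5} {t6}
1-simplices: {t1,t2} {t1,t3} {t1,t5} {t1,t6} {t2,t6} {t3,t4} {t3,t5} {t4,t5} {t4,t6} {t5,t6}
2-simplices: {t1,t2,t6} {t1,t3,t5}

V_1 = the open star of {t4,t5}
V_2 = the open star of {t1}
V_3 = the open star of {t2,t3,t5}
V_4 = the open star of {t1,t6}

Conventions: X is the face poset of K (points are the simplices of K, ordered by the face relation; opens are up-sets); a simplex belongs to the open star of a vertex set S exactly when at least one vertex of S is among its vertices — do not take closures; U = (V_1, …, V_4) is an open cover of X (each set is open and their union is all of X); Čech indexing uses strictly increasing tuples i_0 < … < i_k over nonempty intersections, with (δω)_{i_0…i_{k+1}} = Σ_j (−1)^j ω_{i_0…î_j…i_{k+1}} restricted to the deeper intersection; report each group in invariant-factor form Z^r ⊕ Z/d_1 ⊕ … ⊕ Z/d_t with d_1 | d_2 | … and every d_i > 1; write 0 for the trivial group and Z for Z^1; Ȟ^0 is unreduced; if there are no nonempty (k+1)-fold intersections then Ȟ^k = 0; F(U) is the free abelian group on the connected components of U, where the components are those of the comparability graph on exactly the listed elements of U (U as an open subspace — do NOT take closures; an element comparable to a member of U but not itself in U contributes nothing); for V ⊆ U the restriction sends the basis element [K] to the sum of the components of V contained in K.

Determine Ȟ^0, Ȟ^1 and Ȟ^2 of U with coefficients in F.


Ȟ^0 = Z; Ȟ^1 = Z^3; Ȟ^2 = 0

nerve simplices:
  V1={{t4},{t5},{t1,t5},{t3,t4},{t3,t5},{t4,t5},{t4,t6},{t5,t6},{t1,t3,t5}} V2={{t1},{t1,t2},{t1,t3},{t1,t5},{t1,t6},{t1,t2,t6},{t1,t3,t5}} V3={{t2},{t3},{t5},{t1,t2},{t1,t3},{t1,t5},{t2,t6},{t3,t4},{t3,t5},{t4,t5},{t5,t6},{t1,t2,t6},{t1,t3,t5}} V4={{t1},{t6},{t1,t2},{t1,t3},{t1,t5},{t1,t6},{t2,t6},{t4,t6},{t5,t6},{t1,t2,t6},{t1,t3,t5}}
  V12={{t1,t5},{t1,t3,t5}} V13={{t5},{t1,t5},{t3,t4},{t3,t5},{t4,t5},{t5,t6},{t1,t3,t5}} V14={{t1,t5},{t4,t6},{t5,t6},{t1,t3,t5}} V23={{t1,t2},{t1,t3},{t1,t5},{t1,t2,t6},{t1,t3,t5}} V24={{t1},{t1,t2},{t1,t3},{t1,t5},{t1,t6},{t1,t2,t6},{t1,t3,t5}} V34={{t1,t2},{t1,t3},{t1,t5},{t2,t6},{t5,t6},{t1,t2,t6},{t1,t3,t5}}
  V123={{t1,t5},{t1,t3,t5}} V124={{t1,t5},{t1,t3,t5}} V134={{t1,t5},{t5,t6},{t1,t3,t5}} V234={{t1,t2},{t1,t3},{t1,t5},{t1,t2,t6},{t1,t3,t5}}
  V1234={{t1,t5},{t1,t3,t5}}
components per intersection:
  V1: {{t4},{t5},{t1,t5},{t3,t4},{t3,t5},{t4,t5},{t4,t6},{t5,t6},{t1,t3,t5}}
  V2: {{t1},{t1,t2},{t1,t3},{t1,t5},{t1,t6},{t1,t2,t6},{t1,t3,t5}}
  V3: {{t2},{t1,t2},{t2,t6},{t1,t2,t6}} {{t3},{t5},{t1,t3},{t1,t5},{t3,t4},{t3,t5},{t4,t5},{t5,t6},{t1,t3,t5}}
  V4: {{t1},{t6},{t1,t2},{t1,t3},{t1,t5},{t1,t6},{t2,t6},{t4,t6},{t5,t6},{t1,t2,t6},{t1,t3,t5}}
  V12: {{t1,t5},{t1,t3,t5}}
  V13: {{t5},{t1,t5},{t3,t5},{t4,t5},{t5,t6},{t1,t3,t5}} {{t3,t4}}
  V14: {{t1,t5},{t1,t3,t5}} {{t4,t6}} {{t5,t6}}
  V23: {{t1,t2},{t1,t2,t6}} {{t1,t3},{t1,t5},{t1,t3,t5}}
  V24: {{t1},{t1,t2},{t1,t3},{t1,t5},{t1,t6},{t1,t2,t6},{t1,t3,t5}}
  V34: {{t1,t2},{t2,t6},{t1,t2,t6}} {{t1,t3},{t1,t5},{t1,t3,t5}} {{t5,t6}}
  V123: {{t1,t5},{t1,t3,t5}}
  V124: {{t1,t5},{t1,t3,t5}}
  V134: {{t1,t5},{t1,t3,t5}} {{t5,t6}}
  V234: {{t1,t2},{t1,t2,t6}} {{t1,t3},{t1,t5},{t1,t3,t5}}
  V1234: {{t1,t5},{t1,t3,t5}}
C dims 5,12,6,1; δ0: rk 4, SNF 1^4; δ1: rk 5, SNF 1^5; δ2: rk 1, SNF 1^1
degree 0: 5−4−0 = 1 → Ȟ^0 ≅ Z
degree 1: 12−5−4 = 3 → Ȟ^1 ≅ Z^3
degree 2: 6−1−5 = 0 → Ȟ^2 ≅ 0


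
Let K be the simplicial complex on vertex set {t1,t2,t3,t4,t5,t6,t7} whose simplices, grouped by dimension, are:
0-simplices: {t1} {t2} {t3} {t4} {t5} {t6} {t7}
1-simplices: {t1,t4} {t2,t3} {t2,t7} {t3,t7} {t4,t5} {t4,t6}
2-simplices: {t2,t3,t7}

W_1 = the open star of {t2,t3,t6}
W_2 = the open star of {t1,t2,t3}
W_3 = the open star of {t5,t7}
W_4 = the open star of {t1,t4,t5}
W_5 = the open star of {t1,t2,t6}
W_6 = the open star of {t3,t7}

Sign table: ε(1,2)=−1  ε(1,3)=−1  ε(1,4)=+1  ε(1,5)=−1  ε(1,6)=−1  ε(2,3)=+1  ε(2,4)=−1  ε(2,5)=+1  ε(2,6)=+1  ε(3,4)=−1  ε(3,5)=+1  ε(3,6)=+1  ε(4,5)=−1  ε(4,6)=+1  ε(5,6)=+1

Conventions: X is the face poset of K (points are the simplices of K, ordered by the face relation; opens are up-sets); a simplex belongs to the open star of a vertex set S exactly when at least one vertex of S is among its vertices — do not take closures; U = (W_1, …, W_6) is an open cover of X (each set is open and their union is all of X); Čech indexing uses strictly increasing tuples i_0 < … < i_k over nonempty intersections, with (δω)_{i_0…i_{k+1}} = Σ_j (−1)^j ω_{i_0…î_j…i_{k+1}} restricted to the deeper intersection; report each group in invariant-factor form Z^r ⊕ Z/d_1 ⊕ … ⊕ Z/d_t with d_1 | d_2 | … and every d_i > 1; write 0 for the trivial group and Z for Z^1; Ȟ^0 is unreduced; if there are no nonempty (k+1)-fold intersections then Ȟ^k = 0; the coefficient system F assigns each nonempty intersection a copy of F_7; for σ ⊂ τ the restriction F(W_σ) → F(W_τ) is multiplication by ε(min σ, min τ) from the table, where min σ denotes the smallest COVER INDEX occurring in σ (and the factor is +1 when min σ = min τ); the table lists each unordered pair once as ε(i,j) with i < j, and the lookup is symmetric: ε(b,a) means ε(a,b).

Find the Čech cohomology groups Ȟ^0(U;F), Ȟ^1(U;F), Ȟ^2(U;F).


Ȟ^0 = Z/7, Ȟ^1 = Z/7 and Ȟ^2 = 0

nonempty intersections:
  W1={{t2},{t3},{t6},{t2,t3},{t2,t7},{t3,t7},{t4,t6},{t2,t3,t7}} W2={{t1},{t2},{t3},{t1,t4},{t2,t3},{t2,t7},{t3,t7},{t2,t3,t7}} W3={{t5},{t7},{t2,t7},{t3,t7},{t4,t5},{t2,t3,t7}} W4={{t1},{t4},{t5},{t1,t4},{t4,t5},{t4,t6}} W5={{t1},{t2},{t6},{t1,t4},{t2,t3},{t2,t7},{t4,t6},{t2,t3,t7}} W6={{t3},{t7},{t2,t3},{t2,t7},{t3,t7},{t2,t3,t7}}
  W12={{t2},{t3},{t2,t3},{t2,t7},{t3,t7},{t2,t3,t7}} W13={{t2,t7},{t3,t7},{t2,t3,t7}} W14={{t4,t6}} W15={{t2},{t6},{t2,t3},{t2,t7},{t4,t6},{t2,t3,t7}} W16={{t3},{t2,t3},{t2,t7},{t3,t7},{t2,t3,t7}} W23={{t2,t7},{t3,t7},{t2,t3,t7}} W24={{t1},{t1,t4}} W25={{t1},{t2},{t1,t4},{t2,t3},{t2,t7},{t2,t3,t7}} W26={{t3},{t2,t3},{t2,t7},{t3,t7},{t2,t3,t7}} W34={{t5},{t4,t5}} W35={{t2,t7},{t2,t3,t7}} W36={{t7},{t2,t7},{t3,t7},{t2,t3,t7}} W45={{t1},{t1,t4},{t4,t6}} W56={{t2,t3},{t2,t7},{t2,t3,t7}}
  W123={{t2,t7},{t3,t7},{t2,t3,t7}} W125={{t2},{t2,t3},{t2,t7},{t2,t3,t7}} W126={{t3},{t2,t3},{t2,t7},{t3,t7},{t2,t3,t7}} W135={{t2,t7},{t2,t3,t7}} W136={{t2,t7},{t3,t7},{t2,t3,t7}} W145={{t4,t6}} W156={{t2,t3},{t2,t7},{t2,t3,t7}} W235={{t2,t7},{t2,t3,t7}} W236={{t2,t7},{t3,t7},{t2,t3,t7}} W245={{t1},{t1,t4}} W256={{t2,t3},{t2,t7},{t2,t3,t7}} W356={{t2,t7},{t2,t3,t7}}
  W1235={{t2,t7},{t2,t3,t7}} W1236={{t2,t7},{t3,t7},{t2,t3,t7}} W1256={{t2,t3},{t2,t7},{t2,t3,t7}} W1356={{t2,t7},{t2,t3,t7}} W2356={{t2,t7},{t2,t3,t7}}
  W12356={{t2,t7},{t2,t3,t7}}
C dims 6,14,12,5; δ0: rk_F7 5; δ1: rk_F7 8; δ2: rk_F7 4
Ȟ^0: (6−5)−0=1 ⇒ Z/7
Ȟ^1: (14−8)−5=1 ⇒ Z/7
Ȟ^2: (12−4)−8=0 ⇒ 0


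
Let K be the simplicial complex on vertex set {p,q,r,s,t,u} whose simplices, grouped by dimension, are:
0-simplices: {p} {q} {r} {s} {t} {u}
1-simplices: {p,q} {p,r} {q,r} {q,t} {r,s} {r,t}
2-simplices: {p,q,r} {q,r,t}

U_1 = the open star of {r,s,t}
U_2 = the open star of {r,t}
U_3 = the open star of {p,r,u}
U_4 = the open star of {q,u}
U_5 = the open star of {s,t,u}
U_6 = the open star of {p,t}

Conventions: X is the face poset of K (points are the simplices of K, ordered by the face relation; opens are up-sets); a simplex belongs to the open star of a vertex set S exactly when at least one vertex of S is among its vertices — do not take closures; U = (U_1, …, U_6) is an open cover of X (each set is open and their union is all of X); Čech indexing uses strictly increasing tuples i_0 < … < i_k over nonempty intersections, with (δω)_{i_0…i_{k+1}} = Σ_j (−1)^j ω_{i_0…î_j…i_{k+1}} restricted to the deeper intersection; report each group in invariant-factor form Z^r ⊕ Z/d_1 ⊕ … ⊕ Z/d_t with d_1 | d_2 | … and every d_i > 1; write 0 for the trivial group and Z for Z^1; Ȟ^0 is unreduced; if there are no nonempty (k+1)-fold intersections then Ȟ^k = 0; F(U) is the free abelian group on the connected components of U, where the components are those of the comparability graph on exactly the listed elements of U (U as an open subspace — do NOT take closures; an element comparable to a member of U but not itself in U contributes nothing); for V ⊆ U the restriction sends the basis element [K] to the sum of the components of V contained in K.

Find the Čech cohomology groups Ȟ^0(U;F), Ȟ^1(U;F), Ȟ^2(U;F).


Ȟ^0(U;F) ≅ Z^2,  Ȟ^1(U;F) ≅ 0,  Ȟ^2(U;F) ≅ 0

cover nerve:
  U1={{r},{s},{t},{p,r},{q,r},{q,t},{r,s},{r,t},{p,q,r},{q,r,t}} U2={{r},{t},{p,r},{q,r},{q,t},{r,s},{r,t},{p,q,r},{q,r,t}} U3={{p},{r},{u},{p,q},{p,r},{q,r},{r,s},{r,t},{p,q,r},{q,r,t}} U4={{q},{u},{p,q},{q,r},{q,t},{p,q,r},{q,r,t}} U5={{s},{t},{u},{q,t},{r,s},{r,t},{q,r,t}} U6={{p},{t},{p,q},{p,r},{q,t},{r,t},{p,q,r},{q,r,t}}
  U12={{r},{t},{p,r},{q,r},{q,t},{r,s},{r,t},{p,q,r},{q,r,t}} U13={{r},{p,r},{q,r},{r,s},{r,t},{p,q,r},{q,r,t}} U14={{q,r},{q,t},{p,q,r},{q,r,t}} U15={{s},{t},{q,t},{r,s},{r,t},{q,r,t}} U16={{t},{p,r},{q,t},{r,t},{p,q,r},{q,r,t}} U23={{r},{p,r},{q,r},{r,s},{r,t},{p,q,r},{q,r,t}} U24={{q,r},{q,t},{p,q,r},{q,r,t}} U25={{t},{q,t},{r,s},{r,t},{q,r,t}} U26={{t},{p,r},{q,t},{r,t},{p,q,r},{q,r,t}} U34={{u},{p,q},{q,r},{p,q,r},{q,r,t}} U35={{u},{r,s},{r,t},{q,r,t}} U36={{p},{p,q},{p,r},{r,t},{p,q,r},{q,r,t}} U45={{u},{q,t},{q,r,t}} U46={{p,q},{q,t},{p,q,r},{q,r,t}} U56={{t},{q,t},{r,t},{q,r,t}}
  U123={{r},{p,r},{q,r},{r,s},{r,t},{p,q,r},{q,r,t}} U124={{q,r},{q,t},{p,q,r},{q,r,t}} U125={{t},{q,t},{r,s},{r,t},{q,r,t}} U126={{t},{p,r},{q,t},{r,t},{p,q,r},{q,r,t}} U134={{q,r},{p,q,r},{q,r,t}} U135={{r,s},{r,t},{q,r,t}} U136={{p,r},{r,t},{p,q,r},{q,r,t}} U145={{q,t},{q,r,t}} U146={{q,t},{p,q,r},{q,r,t}} U156={{t},{q,t},{r,t},{q,r,t}} U234={{q,r},{p,q,r},{q,r,t}} U235={{r,s},{r,t},{q,r,t}} U236={{p,r},{r,t},{p,q,r},{q,r,t}} U245={{q,t},{q,r,t}} U246={{q,t},{p,q,r},{q,r,t}} U256={{t},{q,t},{r,t},{q,r,t}} U345={{u},{q,r,t}} U346={{p,q},{p,q,r},{q,r,t}} U356={{r,t},{q,r,t}} U456={{q,t},{q,r,t}}
  U1234={{q,r},{p,q,r},{q,r,t}} U1235={{r,s},{r,t},{q,r,t}} U1236={{p,r},{r,t},{p,q,r},{q,r,t}} U1245={{q,t},{q,r,t}} U1246={{q,t},{p,q,r},{q,r,t}} U1256={{t},{q,t},{r,t},{q,r,t}} U1345={{q,r,t}} U1346={{p,q,r},{q,r,t}} U1356={{r,t},{q,r,t}} U1456={{q,t},{q,r,t}} U2345={{q,r,t}} U2346={{p,q,r},{q,r,t}} U2356={{r,t},{q,r,t}} U2456={{q,t},{q,r,t}} U3456={{q,r,t}}
  U12345={{q,r,t}} U12346={{p,q,r},{q,r,t}} U12356={{r,t},{q,r,t}} U12456={{q,t},{q,r,t}} U13456={{q,r,t}} U23456={{q,r,t}}
  U123456={{q,r,t}}
components per intersection:
  U1: {{r},{s},{t},{p,r},{q,r},{q,t},{r,s},{r,t},{p,q,r},{q,r,t}}
  U2: {{r},{t},{p,r},{q,r},{q,t},{r,s},{r,t},{p,q,r},{q,r,t}}
  U3: {{p},{r},{p,q},{p,r},{q,r},{r,s},{r,t},{p,q,r},{q,r,t}} {{u}}
  U4: {{q},{p,q},{q,r},{q,t},{p,q,r},{q,r,t}} {{u}}
  U5: {{s},{r,s}} {{t},{q,t},{r,t},{q,r,t}} {{u}}
  U6: {{p},{p,q},{p,r},{p,q,r}} {{t},{q,t},{r,t},{q,r,t}}
  U12: {{r},{t},{p,r},{q,r},{q,t},{r,s},{r,t},{p,q,r},{q,r,t}}
  U13: {{r},{p,r},{q,r},{r,s},{r,t},{p,q,r},{q,r,t}}
  U14: {{q,r},{q,t},{p,q,r},{q,r,t}}
  U15: {{s},{r,s}} {{t},{q,t},{r,t},{q,r,t}}
  U16: {{t},{q,t},{r,t},{q,r,t}} {{p,r},{p,q,r}}
  U23: {{r},{p,r},{q,r},{r,s},{r,t},{p,q,r},{q,r,t}}
  U24: {{q,r},{q,t},{p,q,r},{q,r,t}}
  U25: {{t},{q,t},{r,t},{q,r,t}} {{r,s}}
  U26: {{t},{q,t},{r,t},{q,r,t}} {{p,r},{p,q,r}}
  U34: {{u}} {{p,q},{q,r},{p,q,r},{q,r,t}}
  U35: {{u}} {{r,s}} {{r,t},{q,r,t}}
  U36: {{p},{p,q},{p,r},{p,q,r}} {{r,t},{q,r,t}}
  U45: {{u}} {{q,t},{q,r,t}}
  U46: {{p,q},{p,q,r}} {{q,t},{q,r,t}}
  U56: {{t},{q,t},{r,t},{q,r,t}}
  U123: {{r},{p,r},{q,r},{r,s},{r,t},{p,q,r},{q,r,t}}
  U124: {{q,r},{q,t},{p,q,r},{q,r,t}}
  U125: {{t},{q,t},{r,t},{q,r,t}} {{r,s}}
  U126: {{t},{q,t},{r,t},{q,r,t}} {{p,r},{p,q,r}}
  U134: {{q,r},{p,q,r},{q,r,t}}
  U135: {{r,s}} {{r,t},{q,r,t}}
  U136: {{p,r},{p,q,r}} {{r,t},{q,r,t}}
  U145: {{q,t},{q,r,t}}
  U146: {{q,t},{q,r,t}} {{p,q,r}}
  U156: {{t},{q,t},{r,t},{q,r,t}}
  U234: {{q,r},{p,q,r},{q,r,t}}
  U235: {{r,s}} {{r,t},{q,r,t}}
  U236: {{p,r},{p,q,r}} {{r,t},{q,r,t}}
  U245: {{q,t},{q,r,t}}
  U246: {{q,t},{q,r,t}} {{p,q,r}}
  U256: {{t},{q,t},{r,t},{q,r,t}}
  U345: {{u}} {{q,r,t}}
  U346: {{p,q},{p,q,r}} {{q,r,t}}
  U356: {{r,t},{q,r,t}}
  U456: {{q,t},{q,r,t}}
  U1234: {{q,r},{p,q,r},{q,r,t}}
  U1235: {{r,s}} {{r,t},{q,r,t}}
  U1236: {{p,r},{p,q,r}} {{r,t},{q,r,t}}
  U1245: {{q,t},{q,r,t}}
  U1246: {{q,t},{q,r,t}} {{p,q,r}}
  U1256: {{t},{q,t},{r,t},{q,r,t}}
  U1345: {{q,r,t}}
  U1346: {{p,q,r}} {{q,r,t}}
  U1356: {{r,t},{q,r,t}}
  U1456: {{q,t},{q,r,t}}
  U2345: {{q,r,t}}
  U2346: {{p,q,r}} {{q,r,t}}
  U2356: {{r,t},{q,r,t}}
  U2456: {{q,t},{q,r,t}}
  U3456: {{q,r,t}}
  U12345: {{q,r,t}}
  U12346: {{p,q,r}} {{q,r,t}}
  U12356: {{r,t},{q,r,t}}
  U12456: {{q,t},{q,r,t}}
  U13456: {{q,r,t}}
  U23456: {{q,r,t}}
  U123456: {{q,r,t}}
C dims 11,25,30,20; δ0: rk 9, SNF 1^9; δ1: rk 16, SNF 1^16; δ2: rk 14, SNF 1^14
Ȟ^0: (11−9)−0=2 ⇒ Z^2
Ȟ^1: (25−16)−9=0 ⇒ 0
Ȟ^2: (30−14)−16=0 ⇒ 0


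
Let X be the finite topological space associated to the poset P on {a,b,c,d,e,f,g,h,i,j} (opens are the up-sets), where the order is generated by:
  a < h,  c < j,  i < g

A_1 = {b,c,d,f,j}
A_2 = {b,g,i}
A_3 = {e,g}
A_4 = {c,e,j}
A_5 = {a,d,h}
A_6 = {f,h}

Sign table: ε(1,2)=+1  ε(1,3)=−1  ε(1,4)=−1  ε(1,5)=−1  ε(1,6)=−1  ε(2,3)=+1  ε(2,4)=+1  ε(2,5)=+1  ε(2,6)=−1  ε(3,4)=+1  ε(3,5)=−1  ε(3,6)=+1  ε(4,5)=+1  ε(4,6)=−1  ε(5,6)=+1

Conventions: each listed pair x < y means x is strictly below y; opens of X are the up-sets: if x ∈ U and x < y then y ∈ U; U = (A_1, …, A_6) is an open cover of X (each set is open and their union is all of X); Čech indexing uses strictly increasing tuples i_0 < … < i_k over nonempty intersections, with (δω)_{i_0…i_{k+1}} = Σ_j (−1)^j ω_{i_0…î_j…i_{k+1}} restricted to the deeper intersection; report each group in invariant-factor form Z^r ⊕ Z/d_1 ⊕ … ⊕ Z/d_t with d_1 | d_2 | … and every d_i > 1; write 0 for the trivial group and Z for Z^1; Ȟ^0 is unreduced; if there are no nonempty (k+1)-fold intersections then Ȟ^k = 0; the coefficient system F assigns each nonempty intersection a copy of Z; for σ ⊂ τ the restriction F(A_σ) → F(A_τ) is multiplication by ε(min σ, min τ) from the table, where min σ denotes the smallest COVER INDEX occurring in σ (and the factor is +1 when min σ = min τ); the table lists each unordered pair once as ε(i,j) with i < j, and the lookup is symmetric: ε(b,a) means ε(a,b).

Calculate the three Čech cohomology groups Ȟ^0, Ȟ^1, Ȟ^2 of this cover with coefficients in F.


cover nerve:
  A12={b} A14={c,j} A15={d} A16={f} A23={g} A34={e} A56={h}
C dims 6,7; δ0: rk 6, SNF 1^5·2
Ȟ^0: (6−6)−0=0 ⇒ 0
Ȟ^1: (7−0)−6=1 plus torsion [2] ⇒ Z ⊕ Z/2
Ȟ^2: (0−0)−0=0 ⇒ 0

Ȟ^0 ≅ 0, Ȟ^1 ≅ Z ⊕ Z/2, Ȟ^2 ≅ 0


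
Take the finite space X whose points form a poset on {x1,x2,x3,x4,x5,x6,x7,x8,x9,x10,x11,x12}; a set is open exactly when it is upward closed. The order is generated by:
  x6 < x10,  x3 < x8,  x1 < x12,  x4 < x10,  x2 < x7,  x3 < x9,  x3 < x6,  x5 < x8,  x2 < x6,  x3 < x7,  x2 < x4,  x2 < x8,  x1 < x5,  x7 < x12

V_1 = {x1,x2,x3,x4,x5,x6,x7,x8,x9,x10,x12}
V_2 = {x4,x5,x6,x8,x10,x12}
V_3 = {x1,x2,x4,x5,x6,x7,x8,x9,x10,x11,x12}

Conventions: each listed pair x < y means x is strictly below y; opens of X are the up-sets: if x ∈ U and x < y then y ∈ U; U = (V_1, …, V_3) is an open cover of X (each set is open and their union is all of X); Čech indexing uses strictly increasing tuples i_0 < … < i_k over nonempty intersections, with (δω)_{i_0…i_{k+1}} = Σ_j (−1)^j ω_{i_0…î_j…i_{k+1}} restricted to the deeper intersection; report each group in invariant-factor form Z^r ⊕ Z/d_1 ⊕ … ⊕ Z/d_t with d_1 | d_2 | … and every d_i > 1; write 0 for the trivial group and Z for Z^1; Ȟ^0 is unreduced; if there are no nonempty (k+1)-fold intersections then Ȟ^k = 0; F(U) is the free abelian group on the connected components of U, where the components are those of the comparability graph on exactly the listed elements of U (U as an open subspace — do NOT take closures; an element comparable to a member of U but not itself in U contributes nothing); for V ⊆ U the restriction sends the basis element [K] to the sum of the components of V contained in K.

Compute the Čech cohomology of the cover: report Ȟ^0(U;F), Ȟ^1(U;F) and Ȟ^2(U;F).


Ȟ^0 ≅ Z^2, Ȟ^1 ≅ 0, Ȟ^2 ≅ 0

nonempty intersections:
  V12={x4,x5,x6,x8,x10,x12} V13={x1,x2,x4,x5,x6,x7,x8,x9,x10,x12} V23={x4,x5,x6,x8,x10,x12}
  V123={x4,x5,x6,x8,x10,x12}
components per intersection:
  V1: {x1,x2,x3,x4,x5,x6,x7,x8,x9,x10,x12}
  V2: {x4,x6,x10} {x5,x8} {x12}
  V3: {x1,x2,x4,x5,x6,x7,x8,x10,x12} {x9} {x11}
  V12: {x4,x6,x10} {x5,x8} {x12}
  V13: {x1,x2,x4,x5,x6,x7,x8,x10,x12} {x9}
  V23: {x4,x6,x10} {x5,x8} {x12}
  V123: {x4,x6,x10} {x5,x8} {x12}
C dims 7,8,3; δ0: rk 5, SNF 1^5; δ1: rk 3, SNF 1^3
Ȟ^0: (7−5)−0=2 ⇒ Z^2
Ȟ^1: (8−3)−5=0 ⇒ 0
Ȟ^2: (3−0)−3=0 ⇒ 0


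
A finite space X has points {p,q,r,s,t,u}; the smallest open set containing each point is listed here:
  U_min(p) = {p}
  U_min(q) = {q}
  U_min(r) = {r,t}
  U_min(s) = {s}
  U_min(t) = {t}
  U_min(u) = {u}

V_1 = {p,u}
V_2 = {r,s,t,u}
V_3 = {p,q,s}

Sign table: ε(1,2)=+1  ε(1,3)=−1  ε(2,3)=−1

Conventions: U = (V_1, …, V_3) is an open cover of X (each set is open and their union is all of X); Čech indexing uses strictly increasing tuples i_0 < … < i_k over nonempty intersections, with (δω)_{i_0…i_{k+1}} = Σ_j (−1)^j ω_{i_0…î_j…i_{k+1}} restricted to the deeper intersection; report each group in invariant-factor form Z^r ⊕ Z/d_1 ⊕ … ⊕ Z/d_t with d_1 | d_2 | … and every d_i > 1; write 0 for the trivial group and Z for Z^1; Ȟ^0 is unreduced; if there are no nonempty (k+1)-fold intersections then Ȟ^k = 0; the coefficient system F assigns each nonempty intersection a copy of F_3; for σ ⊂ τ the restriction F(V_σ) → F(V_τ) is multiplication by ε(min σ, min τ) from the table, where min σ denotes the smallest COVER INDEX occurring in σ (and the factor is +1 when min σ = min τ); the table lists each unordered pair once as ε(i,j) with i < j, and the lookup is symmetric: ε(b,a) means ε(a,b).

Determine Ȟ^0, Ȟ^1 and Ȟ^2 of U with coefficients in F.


Ȟ^0 = Z/3, Ȟ^1 = Z/3 and Ȟ^2 = 0

nonempty intersections:
  V12={u} V13={p} V23={s}
C dims 3,3; δ0: rk_F3 2
Ȟ^0: (3−2)−0=1 ⇒ Z/3
Ȟ^1: (3−0)−2=1 ⇒ Z/3
Ȟ^2: (0−0)−0=0 ⇒ 0


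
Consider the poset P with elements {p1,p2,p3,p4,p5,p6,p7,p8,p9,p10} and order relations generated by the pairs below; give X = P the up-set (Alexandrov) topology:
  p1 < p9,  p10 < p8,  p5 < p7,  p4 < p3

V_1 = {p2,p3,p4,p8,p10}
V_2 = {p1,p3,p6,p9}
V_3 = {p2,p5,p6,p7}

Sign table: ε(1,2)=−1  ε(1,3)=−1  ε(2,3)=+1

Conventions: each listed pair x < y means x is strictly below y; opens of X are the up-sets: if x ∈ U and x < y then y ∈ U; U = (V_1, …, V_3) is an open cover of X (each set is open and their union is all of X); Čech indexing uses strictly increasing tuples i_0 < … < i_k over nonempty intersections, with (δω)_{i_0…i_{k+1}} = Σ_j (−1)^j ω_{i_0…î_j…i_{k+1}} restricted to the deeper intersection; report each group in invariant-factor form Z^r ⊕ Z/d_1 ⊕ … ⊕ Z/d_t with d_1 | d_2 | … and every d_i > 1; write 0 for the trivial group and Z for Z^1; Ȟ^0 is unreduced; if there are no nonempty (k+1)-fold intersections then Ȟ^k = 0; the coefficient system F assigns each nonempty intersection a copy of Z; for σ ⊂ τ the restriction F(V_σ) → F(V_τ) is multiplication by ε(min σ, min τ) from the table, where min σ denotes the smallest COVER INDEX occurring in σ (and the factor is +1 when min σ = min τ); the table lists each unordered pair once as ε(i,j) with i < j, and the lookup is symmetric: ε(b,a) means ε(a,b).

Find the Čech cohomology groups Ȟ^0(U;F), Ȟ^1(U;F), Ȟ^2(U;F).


Ȟ^0(U;F) ≅ Z; Ȟ^1(U;F) ≅ Z; Ȟ^2(U;F) ≅ 0

cover nerve:
  V12={p3} V13={p2} V23={p6}
C dims 3,3; δ0: rk 2, SNF 1^2
Ȟ^0: (3−2)−0=1 ⇒ Z
Ȟ^1: (3−0)−2=1 ⇒ Z
Ȟ^2: (0−0)−0=0 ⇒ 0


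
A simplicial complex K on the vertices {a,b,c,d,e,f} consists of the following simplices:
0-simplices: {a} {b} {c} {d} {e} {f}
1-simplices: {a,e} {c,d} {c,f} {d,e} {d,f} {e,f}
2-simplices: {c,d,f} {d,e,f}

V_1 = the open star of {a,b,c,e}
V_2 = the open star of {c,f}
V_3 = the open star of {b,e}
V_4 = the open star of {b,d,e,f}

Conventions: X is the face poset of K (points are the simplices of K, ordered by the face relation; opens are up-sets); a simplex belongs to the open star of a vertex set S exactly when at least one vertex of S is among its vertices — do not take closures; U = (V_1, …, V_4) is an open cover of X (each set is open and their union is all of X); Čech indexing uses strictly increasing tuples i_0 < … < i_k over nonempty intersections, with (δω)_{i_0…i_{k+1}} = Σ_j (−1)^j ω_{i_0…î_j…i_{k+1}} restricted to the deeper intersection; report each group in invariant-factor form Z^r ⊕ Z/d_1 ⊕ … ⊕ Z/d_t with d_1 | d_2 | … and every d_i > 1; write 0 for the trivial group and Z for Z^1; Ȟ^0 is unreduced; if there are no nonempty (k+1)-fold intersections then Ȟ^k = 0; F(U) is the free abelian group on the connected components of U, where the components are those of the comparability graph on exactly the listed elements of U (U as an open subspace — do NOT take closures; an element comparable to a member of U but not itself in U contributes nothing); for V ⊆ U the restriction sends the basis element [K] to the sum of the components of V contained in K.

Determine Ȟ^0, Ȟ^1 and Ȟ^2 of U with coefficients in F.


Ȟ^0 = Z^2, Ȟ^1 = 0, Ȟ^2 = 0

nonempty intersections:
  V1={{a},{b},{c},{e},{a,e},{c,d},{c,f},{d,e},{e,f},{c,d,f},{d,e,f}} V2={{c},{f},{c,d},{c,f},{d,f},{e,f},{c,d,f},{d,e,f}} V3={{b},{e},{a,e},{d,e},{e,f},{d,e,f}} V4={{b},{d},{e},{f},{a,e},{c,d},{c,f},{d,e},{d,f},{e,f},{c,d,f},{d,e,f}}
  V12={{c},{c,d},{c,f},{e,f},{c,d,f},{d,e,f}} V13={{b},{e},{a,e},{d,e},{e,f},{d,e,f}} V14={{b},{e},{a,e},{c,d},{c,f},{d,e},{e,f},{c,d,f},{d,e,f}} V23={{e,f},{d,e,f}} V24={{f},{c,d},{c,f},{d,f},{e,f},{c,d,f},{d,e,f}} V34={{b},{e},{a,e},{d,e},{e,f},{d,e,f}}
  V123={{e,f},{d,e,f}} V124={{c,d},{c,f},{e,f},{c,d,f},{d,e,f}} V134={{b},{e},{a,e},{d,e},{e,f},{d,e,f}} V234={{e,f},{d,e,f}}
  V1234={{e,f},{d,e,f}}
components per intersection:
  V1: {{a},{e},{a,e},{d,e},{e,f},{d,e,f}} {{b}} {{c},{c,d},{c,f},{c,d,f}}
  V2: {{c},{f},{c,d},{c,f},{d,f},{e,f},{c,d,f},{d,e,f}}
  V3: {{b}} {{e},{a,e},{d,e},{e,f},{d,e,f}}
  V4: {{b}} {{d},{e},{f},{a,e},{c,d},{c,f},{d,e},{d,f},{e,f},{c,d,f},{d,e,f}}
  V12: {{c},{c,d},{c,f},{c,d,f}} {{e,f},{d,e,f}}
  V13: {{b}} {{e},{a,e},{d,e},{e,f},{d,e,f}}
  V14: {{b}} {{e},{a,e},{d,e},{e,f},{d,e,f}} {{c,d},{c,f},{c,d,f}}
  V23: {{e,f},{d,e,f}}
  V24: {{f},{c,d},{c,f},{d,f},{e,f},{c,d,f},{d,e,f}}
  V34: {{b}} {{e},{a,e},{d,e},{e,f},{d,e,f}}
  V123: {{e,f},{d,e,f}}
  V124: {{c,d},{c,f},{c,d,f}} {{e,f},{d,e,f}}
  V134: {{b}} {{e},{a,e},{d,e},{e,f},{d,e,f}}
  V234: {{e,f},{d,e,f}}
  V1234: {{e,f},{d,e,f}}
C dims 8,11,6,1; δ0: rk 6, SNF 1^6; δ1: rk 5, SNF 1^5; δ2: rk 1, SNF 1^1
Ȟ^0: (8−6)−0=2 ⇒ Z^2
Ȟ^1: (11−5)−6=0 ⇒ 0
Ȟ^2: (6−1)−5=0 ⇒ 0
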